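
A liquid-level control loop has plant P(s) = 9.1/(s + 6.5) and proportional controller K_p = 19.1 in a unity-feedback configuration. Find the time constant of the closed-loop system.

τ = 0.00555 s

Closed-loop transfer function: T(s) = K_p·P(s)/(1 + K_p·P(s)) = 173.8/(s + 6.5 + 173.8) = 173.8/(s + 180.3).
Time constant τ = 1/180.3 = 0.00555 s.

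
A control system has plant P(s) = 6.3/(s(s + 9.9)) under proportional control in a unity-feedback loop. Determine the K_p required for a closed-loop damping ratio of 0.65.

K_p = 9.21

Closed-loop characteristic equation: s² + 9.9s + K_p·6.3 = 0.
So ω_n = √(6.3K_p) and 2ζω_n = 9.9, giving ζ = 9.9/(2√(6.3K_p)).
Setting ζ = 0.65: √(6.3K_p) = 9.9/(2·0.65) = 7.615, so K_p = 57.99/6.3 = 9.21.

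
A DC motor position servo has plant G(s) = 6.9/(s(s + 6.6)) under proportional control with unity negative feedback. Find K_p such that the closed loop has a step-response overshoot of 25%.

K_p = 9.68

From %OS = 100·exp(−πζ/√(1−ζ²)) = 25%, ζ = −ln(0.25)/√(π²+ln²(0.25)) = 0.4037.
Characteristic equation s² + 6.6s + 6.9K_p = 0 gives ζ = 6.6/(2√(6.9K_p)).
Setting ζ = 0.4037: √(6.9K_p) = 6.6/(2·0.4037) = 8.174, so K_p = 66.82/6.9 = 9.68.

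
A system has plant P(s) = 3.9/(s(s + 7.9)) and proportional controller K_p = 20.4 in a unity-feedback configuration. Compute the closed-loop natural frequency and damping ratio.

The closed-loop denominator is s(s+7.9) + 20.4·3.9 = s² + 7.9s + 79.56.
So ω_n² = 79.56 ⇒ ω_n = 8.92 rad/s, and ζ = 7.9/(2ω_n) = 0.443.

ω_n = 8.92 rad/s, ζ = 0.443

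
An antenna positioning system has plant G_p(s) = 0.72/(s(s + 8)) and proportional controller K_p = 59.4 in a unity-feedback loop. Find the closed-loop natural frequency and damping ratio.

With unity feedback the closed-loop characteristic equation is s² + 8s + 59.4·0.72 = s² + 8s + 42.77 = 0.
So ω_n² = 42.77 ⇒ ω_n = 6.54 rad/s, and ζ = 8/(2ω_n) = 0.612.

ω_n = 6.54 rad/s, ζ = 0.612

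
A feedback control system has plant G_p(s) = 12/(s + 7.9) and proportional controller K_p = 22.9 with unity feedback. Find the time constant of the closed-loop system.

Closed-loop transfer function: T(s) = K_p·G_p(s)/(1 + K_p·G_p(s)) = 274.8/(s + 7.9 + 274.8) = 274.8/(s + 282.7).
Time constant τ = 1/282.7 = 0.00354 s.

τ = 0.00354 s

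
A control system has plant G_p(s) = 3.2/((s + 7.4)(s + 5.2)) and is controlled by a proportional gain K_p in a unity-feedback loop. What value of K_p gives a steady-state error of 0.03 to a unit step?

K_p = 389

The loop is type 0, so e_ss(step) = 1/(1 + K_pos) with K_pos = K_p·G_p(0).
G_p(0) = 0.08316. Require 1/(1 + K_p·0.08316) = 0.03, so 1 + 0.08316·K_p = 33.33.
K_p = (33.33 − 1)/0.08316 = 389.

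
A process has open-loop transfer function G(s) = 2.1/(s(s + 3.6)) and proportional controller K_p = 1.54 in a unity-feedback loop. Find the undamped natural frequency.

ω_n = 1.8 rad/s

With unity feedback the closed-loop characteristic equation is s² + 3.6s + 1.54·2.1 = s² + 3.6s + 3.234 = 0.
Matching s² + 2ζω_n s + ω_n²: ω_n = √3.234 = 1.798 rad/s and 2ζω_n = 3.6, so ζ = 3.6/(2·1.798) = 1.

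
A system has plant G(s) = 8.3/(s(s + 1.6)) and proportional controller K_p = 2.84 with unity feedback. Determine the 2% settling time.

T_s ≈ 5 s

From 1 + K_pG(s) = 0: s² + 1.6s + 23.57 = 0 ⇒ ω_n = 4.855, ζ = 0.1648.
2% settling time T_s ≈ 4/(ζω_n) = 4/0.8 = 5 s.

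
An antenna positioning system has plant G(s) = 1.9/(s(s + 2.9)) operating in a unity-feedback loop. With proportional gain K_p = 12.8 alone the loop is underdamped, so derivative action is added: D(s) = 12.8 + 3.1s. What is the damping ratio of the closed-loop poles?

Forward path: (12.8 + 3.1s)·1.9/(s(s+2.9)). The closed-loop characteristic equation is s² + (2.9 + 1.9·3.1)s + 1.9·12.8 = 0.
That is s² + 8.79s + 24.32 = 0, so ω_n = 4.932 rad/s and ζ = 8.79/(2·4.932) = 0.8912.

ζ = 0.891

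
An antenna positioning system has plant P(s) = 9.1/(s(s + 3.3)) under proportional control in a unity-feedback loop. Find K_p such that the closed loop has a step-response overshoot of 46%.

K_p = 5.2

From %OS = 100·exp(−πζ/√(1−ζ²)) = 46%, ζ = −ln(0.46)/√(π²+ln²(0.46)) = 0.24.
Characteristic equation s² + 3.3s + 9.1K_p = 0 gives ζ = 3.3/(2√(9.1K_p)).
Setting ζ = 0.24: √(9.1K_p) = 3.3/(2·0.24) = 6.876, so K_p = 47.28/9.1 = 5.2.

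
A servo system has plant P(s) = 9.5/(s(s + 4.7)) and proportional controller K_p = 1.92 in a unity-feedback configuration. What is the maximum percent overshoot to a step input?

12.6%

Closed-loop characteristic equation: s² + 4.7s + 18.24 = 0, so ω_n = 4.271 rad/s and ζ = 4.7/(2·4.271) = 0.5502.
%OS = 100·exp(−πζ/√(1−ζ²)) = 100·exp(−π·0.5502/√0.6972) = 12.6%.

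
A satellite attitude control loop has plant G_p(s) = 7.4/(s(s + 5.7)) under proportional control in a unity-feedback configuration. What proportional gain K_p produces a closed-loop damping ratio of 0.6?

Closed-loop characteristic equation: s² + 5.7s + K_p·7.4 = 0.
So ω_n = √(7.4K_p) and 2ζω_n = 5.7, giving ζ = 5.7/(2√(7.4K_p)).
Setting ζ = 0.6: √(7.4K_p) = 5.7/(2·0.6) = 4.75, so K_p = 22.56/7.4 = 3.05.

K_p = 3.05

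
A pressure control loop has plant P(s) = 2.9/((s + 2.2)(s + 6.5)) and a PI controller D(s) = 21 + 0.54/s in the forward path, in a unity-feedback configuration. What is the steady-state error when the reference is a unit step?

The open loop D(s)P(s) has a pole at the origin (type 1), so the static position error constant is infinite and e_ss = 1/(1+∞) = 0.

0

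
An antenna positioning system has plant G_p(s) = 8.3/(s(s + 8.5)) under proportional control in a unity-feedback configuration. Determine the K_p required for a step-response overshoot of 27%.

K_p = 14.7

From %OS = 100·exp(−πζ/√(1−ζ²)) = 27%, ζ = −ln(0.27)/√(π²+ln²(0.27)) = 0.3847.
Characteristic equation s² + 8.5s + 8.3K_p = 0 gives ζ = 8.5/(2√(8.3K_p)).
Setting ζ = 0.3847: √(8.3K_p) = 8.5/(2·0.3847) = 11.05, so K_p = 122/8.3 = 14.7.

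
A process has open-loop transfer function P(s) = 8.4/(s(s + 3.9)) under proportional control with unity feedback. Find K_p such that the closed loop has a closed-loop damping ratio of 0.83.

K_p = 0.657

Closed-loop characteristic equation: s² + 3.9s + K_p·8.4 = 0.
So ω_n = √(8.4K_p) and 2ζω_n = 3.9, giving ζ = 3.9/(2√(8.4K_p)).
Setting ζ = 0.83: √(8.4K_p) = 3.9/(2·0.83) = 2.349, so K_p = 5.52/8.4 = 0.657.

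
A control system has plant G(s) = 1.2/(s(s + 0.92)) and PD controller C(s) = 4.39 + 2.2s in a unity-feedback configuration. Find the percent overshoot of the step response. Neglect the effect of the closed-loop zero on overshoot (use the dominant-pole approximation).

2.11%

Forward path: (4.39 + 2.2s)·1.2/(s(s+0.92)). The closed-loop characteristic equation is s² + (0.92 + 1.2·2.2)s + 1.2·4.39 = 0.
That is s² + 3.56s + 5.268 = 0, so ω_n = 2.295 rad/s and ζ = 3.56/(2·2.295) = 0.7755.
%OS = 100·exp(−πζ/√(1−ζ²)) = 2.11%.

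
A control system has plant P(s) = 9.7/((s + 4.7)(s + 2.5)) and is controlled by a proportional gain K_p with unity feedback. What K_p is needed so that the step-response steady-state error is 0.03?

K_p = 39.2

For a type-0 loop with proportional control, e_ss = 1/(1 + K_p·P(0)).
P(0) = 0.8255. Require 1/(1 + K_p·0.8255) = 0.03, so 1 + 0.8255·K_p = 33.33.
K_p = (33.33 − 1)/0.8255 = 39.2.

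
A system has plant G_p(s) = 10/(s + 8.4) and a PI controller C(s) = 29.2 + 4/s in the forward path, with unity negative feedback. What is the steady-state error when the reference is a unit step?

The open loop C(s)G_p(s) has a pole at the origin (type 1), so the static position error constant is infinite and e_ss = 1/(1+∞) = 0.

0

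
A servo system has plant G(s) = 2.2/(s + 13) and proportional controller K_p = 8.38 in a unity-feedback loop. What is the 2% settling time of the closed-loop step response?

Closed-loop transfer function: T(s) = K_p·G(s)/(1 + K_p·G(s)) = 18.44/(s + 13 + 18.44) = 18.44/(s + 31.44).
Time constant τ = 1/31.44 = 0.03181 s, so the 2% settling time is about 4τ = 0.127 s.

T_s ≈ 0.127 s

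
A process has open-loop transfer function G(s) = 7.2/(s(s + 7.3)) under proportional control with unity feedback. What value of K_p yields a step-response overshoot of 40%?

From %OS = 100·exp(−πζ/√(1−ζ²)) = 40%, ζ = −ln(0.4)/√(π²+ln²(0.4)) = 0.28.
Characteristic equation s² + 7.3s + 7.2K_p = 0 gives ζ = 7.3/(2√(7.2K_p)).
Setting ζ = 0.28: √(7.2K_p) = 7.3/(2·0.28) = 13.04, so K_p = 169.9/7.2 = 23.6.

K_p = 23.6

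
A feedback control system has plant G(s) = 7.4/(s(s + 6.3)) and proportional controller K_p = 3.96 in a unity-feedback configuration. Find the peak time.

Closed-loop characteristic equation: s² + 6.3s + 29.3 = 0, so ω_n = 5.413 rad/s and ζ = 6.3/(2·5.413) = 0.5819.
Damped frequency ω_d = ω_n√(1−ζ²) = 4.402 rad/s, so peak time T_p = π/ω_d = 0.714 s.

T_p = 0.714 s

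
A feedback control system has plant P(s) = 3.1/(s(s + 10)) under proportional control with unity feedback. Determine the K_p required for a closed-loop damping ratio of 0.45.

K_p = 39.8

Closed-loop characteristic equation: s² + 10s + K_p·3.1 = 0.
So ω_n = √(3.1K_p) and 2ζω_n = 10, giving ζ = 10/(2√(3.1K_p)).
Setting ζ = 0.45: √(3.1K_p) = 10/(2·0.45) = 11.11, so K_p = 123.5/3.1 = 39.8.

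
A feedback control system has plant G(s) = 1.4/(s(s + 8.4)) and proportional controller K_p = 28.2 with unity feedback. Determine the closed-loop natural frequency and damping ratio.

With unity feedback the closed-loop characteristic equation is s² + 8.4s + 28.2·1.4 = s² + 8.4s + 39.48 = 0.
So ω_n² = 39.48 ⇒ ω_n = 6.283 rad/s, and ζ = 8.4/(2ω_n) = 0.668.

ω_n = 6.28 rad/s, ζ = 0.668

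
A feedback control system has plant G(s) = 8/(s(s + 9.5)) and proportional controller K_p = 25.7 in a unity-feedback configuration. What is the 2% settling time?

T_s ≈ 0.842 s

Closed-loop characteristic equation: s² + 9.5s + 205.6 = 0, so ω_n = 14.34 rad/s and ζ = 9.5/(2·14.34) = 0.3313.
2% settling time T_s ≈ 4/(ζω_n) = 4/4.75 = 0.842 s.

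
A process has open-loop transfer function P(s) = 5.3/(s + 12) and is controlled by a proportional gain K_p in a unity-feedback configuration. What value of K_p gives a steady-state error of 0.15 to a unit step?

Steady-state error for a unit step on this type-0 loop is 1/(1 + K_p·P(0)).
P(0) = 0.4417. Require 1/(1 + K_p·0.4417) = 0.15, so 1 + 0.4417·K_p = 6.667.
K_p = (6.667 − 1)/0.4417 = 12.8.

K_p = 12.8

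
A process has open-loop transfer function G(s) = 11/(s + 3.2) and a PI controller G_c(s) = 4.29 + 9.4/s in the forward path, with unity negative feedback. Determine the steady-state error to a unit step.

0

The open loop G_c(s)G(s) has a pole at the origin (type 1), so the static position error constant is infinite and e_ss = 1/(1+∞) = 0.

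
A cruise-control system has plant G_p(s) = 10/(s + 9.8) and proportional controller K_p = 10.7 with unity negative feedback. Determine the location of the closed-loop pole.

s = -116.8

Closed-loop transfer function: T(s) = K_p·G_p(s)/(1 + K_p·G_p(s)) = 107/(s + 9.8 + 107) = 107/(s + 116.8).
The closed-loop pole is at s = −116.8.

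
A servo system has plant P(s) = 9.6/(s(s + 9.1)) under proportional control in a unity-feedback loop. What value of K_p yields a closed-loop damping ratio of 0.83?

K_p = 3.13

Closed-loop characteristic equation: s² + 9.1s + K_p·9.6 = 0.
So ω_n = √(9.6K_p) and 2ζω_n = 9.1, giving ζ = 9.1/(2√(9.6K_p)).
Setting ζ = 0.83: √(9.6K_p) = 9.1/(2·0.83) = 5.482, so K_p = 30.05/9.6 = 3.13.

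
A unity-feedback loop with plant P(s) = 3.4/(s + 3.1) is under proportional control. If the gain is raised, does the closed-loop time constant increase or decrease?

Closed-loop pole is at s = −(3.1+K_p·3.4); larger K_p moves it further left, so τ = 1/(3.1+K_p·3.4) decreases.

decrease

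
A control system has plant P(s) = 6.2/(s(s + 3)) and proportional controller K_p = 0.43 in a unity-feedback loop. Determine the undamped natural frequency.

ω_n = 1.63 rad/s

The closed-loop denominator is s(s+3) + 0.43·6.2 = s² + 3s + 2.666.
So ω_n² = 2.666 ⇒ ω_n = 1.633 rad/s, and ζ = 3/(2ω_n) = 0.919.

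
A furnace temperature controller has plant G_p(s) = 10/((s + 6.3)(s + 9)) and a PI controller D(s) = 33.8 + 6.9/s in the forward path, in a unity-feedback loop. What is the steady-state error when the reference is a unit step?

The open loop D(s)G_p(s) has a pole at the origin (type 1), so the static position error constant is infinite and e_ss = 1/(1+∞) = 0.

0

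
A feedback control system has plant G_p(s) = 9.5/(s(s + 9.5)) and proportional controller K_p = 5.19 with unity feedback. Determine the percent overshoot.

Closed-loop characteristic equation: s² + 9.5s + 49.31 = 0, so ω_n = 7.022 rad/s and ζ = 9.5/(2·7.022) = 0.6765.
%OS = 100·exp(−πζ/√(1−ζ²)) = 100·exp(−π·0.6765/√0.5424) = 5.58%.

5.58%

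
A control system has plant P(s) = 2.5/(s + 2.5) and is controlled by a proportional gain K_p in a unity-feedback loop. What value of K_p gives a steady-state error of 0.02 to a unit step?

K_p = 49

For a type-0 loop with proportional control, e_ss = 1/(1 + K_p·P(0)).
P(0) = 1. Require 1/(1 + K_p·1) = 0.02, so 1 + 1·K_p = 50.
K_p = (50 − 1)/1 = 49.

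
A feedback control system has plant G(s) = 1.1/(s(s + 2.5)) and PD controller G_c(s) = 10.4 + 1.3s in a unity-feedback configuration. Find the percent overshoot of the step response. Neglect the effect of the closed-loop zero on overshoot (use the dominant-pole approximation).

Forward path: (10.4 + 1.3s)·1.1/(s(s+2.5)). The closed-loop characteristic equation is s² + (2.5 + 1.1·1.3)s + 1.1·10.4 = 0.
That is s² + 3.93s + 11.44 = 0, so ω_n = 3.382 rad/s and ζ = 3.93/(2·3.382) = 0.581.
%OS = 100·exp(−πζ/√(1−ζ²)) = 10.6%.

10.6%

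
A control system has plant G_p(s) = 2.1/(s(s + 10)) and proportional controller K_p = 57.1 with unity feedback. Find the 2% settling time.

T_s ≈ 0.8 s

The closed-loop denominator s² + 10s + 119.9 gives ω_n = √119.9 = 10.95 and ζ = 10/(2ω_n) = 0.4566.
2% settling time T_s ≈ 4/(ζω_n) = 4/5 = 0.8 s.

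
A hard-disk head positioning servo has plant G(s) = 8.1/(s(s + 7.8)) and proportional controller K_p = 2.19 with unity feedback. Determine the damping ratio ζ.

With unity feedback the closed-loop characteristic equation is s² + 7.8s + 2.19·8.1 = s² + 7.8s + 17.74 = 0.
So ω_n² = 17.74 ⇒ ω_n = 4.212 rad/s, and ζ = 7.8/(2ω_n) = 0.926.

ζ = 0.926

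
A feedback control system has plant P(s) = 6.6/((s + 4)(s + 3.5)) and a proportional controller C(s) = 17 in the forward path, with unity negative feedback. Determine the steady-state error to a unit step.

The loop is type 0. Static position error constant K_pos = C(0)·P(0) = 17·0.4714 = 8.014.
Steady-state error to a unit step: e_ss = 1/(1+K_pos) = 1/9.014 = 0.111.

0.111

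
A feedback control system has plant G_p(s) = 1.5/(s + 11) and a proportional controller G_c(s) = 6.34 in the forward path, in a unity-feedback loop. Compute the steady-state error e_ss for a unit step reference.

The loop is type 0. Static position error constant K_pos = G_c(0)·G_p(0) = 6.34·0.1364 = 0.8645.
Steady-state error to a unit step: e_ss = 1/(1+K_pos) = 1/1.865 = 0.536.

0.536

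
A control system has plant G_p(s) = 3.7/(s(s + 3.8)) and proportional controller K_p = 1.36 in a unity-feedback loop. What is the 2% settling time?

Closed-loop characteristic equation: s² + 3.8s + 5.032 = 0, so ω_n = 2.243 rad/s and ζ = 3.8/(2·2.243) = 0.847.
2% settling time T_s ≈ 4/(ζω_n) = 4/1.9 = 2.11 s.

T_s ≈ 2.11 s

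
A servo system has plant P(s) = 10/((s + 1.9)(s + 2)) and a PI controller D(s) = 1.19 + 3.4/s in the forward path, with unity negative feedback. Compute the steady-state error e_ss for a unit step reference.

0

The open loop D(s)P(s) has a pole at the origin (type 1), so the static position error constant is infinite and e_ss = 1/(1+∞) = 0.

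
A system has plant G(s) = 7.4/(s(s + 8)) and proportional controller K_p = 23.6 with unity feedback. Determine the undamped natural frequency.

ω_n = 13.2 rad/s

1 + K_p·G(s) = 0 gives s² + 8s + 174.6 = 0.
So ω_n² = 174.6 ⇒ ω_n = 13.22 rad/s, and ζ = 8/(2ω_n) = 0.303.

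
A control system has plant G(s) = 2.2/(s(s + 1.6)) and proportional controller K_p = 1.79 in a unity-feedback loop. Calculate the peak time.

From 1 + K_pG(s) = 0: s² + 1.6s + 3.938 = 0 ⇒ ω_n = 1.984, ζ = 0.4031.
Damped frequency ω_d = ω_n√(1−ζ²) = 1.816 rad/s, so peak time T_p = π/ω_d = 1.73 s.

T_p = 1.73 s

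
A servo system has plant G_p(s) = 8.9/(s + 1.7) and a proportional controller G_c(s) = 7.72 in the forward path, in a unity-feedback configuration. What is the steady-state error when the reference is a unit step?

The loop is type 0. Static position error constant K_pos = G_c(0)·G_p(0) = 7.72·5.235 = 40.42.
Steady-state error to a unit step: e_ss = 1/(1+K_pos) = 1/41.42 = 0.0241.

0.0241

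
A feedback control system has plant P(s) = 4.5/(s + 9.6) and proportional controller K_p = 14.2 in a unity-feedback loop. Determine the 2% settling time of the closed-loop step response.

T_s ≈ 0.0544 s

Closed-loop transfer function: T(s) = K_p·P(s)/(1 + K_p·P(s)) = 63.9/(s + 9.6 + 63.9) = 63.9/(s + 73.5).
Time constant τ = 1/73.5 = 0.01361 s, so the 2% settling time is about 4τ = 0.0544 s.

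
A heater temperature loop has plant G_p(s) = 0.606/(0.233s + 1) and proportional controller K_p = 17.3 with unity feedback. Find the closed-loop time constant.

τ = 0.0203 s

Closed loop: T(s) = K_p·G_p/(1+K_p·G_p) = 10.48/(0.233s + 1 + 10.48), with pole at s = −(1 + 10.48)/0.233 = −49.29.
Closed-loop time constant τ = 1/49.29 = 0.0203 s.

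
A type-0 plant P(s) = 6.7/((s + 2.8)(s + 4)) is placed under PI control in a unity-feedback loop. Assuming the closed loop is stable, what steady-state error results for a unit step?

The PI controller's integrator makes the forward path type 1, so e_ss to a step is zero.

0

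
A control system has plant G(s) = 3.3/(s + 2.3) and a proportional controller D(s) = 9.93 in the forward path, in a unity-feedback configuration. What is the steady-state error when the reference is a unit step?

The loop is type 0. Static position error constant K_pos = D(0)·G(0) = 9.93·1.435 = 14.25.
Steady-state error to a unit step: e_ss = 1/(1+K_pos) = 1/15.25 = 0.0656.

0.0656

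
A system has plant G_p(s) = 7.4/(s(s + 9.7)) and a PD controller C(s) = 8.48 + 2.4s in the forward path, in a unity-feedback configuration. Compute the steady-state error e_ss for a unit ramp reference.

The loop has one pole at the origin (type 1). Velocity error constant K_v = lim_{s→0} s·C(s)G_p(s) = 8.48·7.4/9.7 = 6.469.
Steady-state error to a unit ramp: e_ss = 1/K_v = 0.155.

0.155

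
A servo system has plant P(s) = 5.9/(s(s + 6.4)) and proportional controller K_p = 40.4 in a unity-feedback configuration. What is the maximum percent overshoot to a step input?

Closed-loop characteristic equation: s² + 6.4s + 238.4 = 0, so ω_n = 15.44 rad/s and ζ = 6.4/(2·15.44) = 0.2073.
%OS = 100·exp(−πζ/√(1−ζ²)) = 100·exp(−π·0.2073/√0.957) = 51.4%.

51.4%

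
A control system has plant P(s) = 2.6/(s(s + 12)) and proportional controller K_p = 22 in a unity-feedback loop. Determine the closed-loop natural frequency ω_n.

ω_n = 7.56 rad/s

1 + K_p·P(s) = 0 gives s² + 12s + 57.2 = 0.
So ω_n² = 57.2 ⇒ ω_n = 7.563 rad/s, and ζ = 12/(2ω_n) = 0.793.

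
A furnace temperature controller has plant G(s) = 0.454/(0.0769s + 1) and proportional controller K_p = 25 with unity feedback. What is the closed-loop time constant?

τ = 0.00623 s

Closed loop: T(s) = K_p·G/(1+K_p·G) = 11.35/(0.0769s + 1 + 11.35), with pole at s = −(1 + 11.35)/0.0769 = −160.6.
Closed-loop time constant τ = 1/160.6 = 0.00623 s.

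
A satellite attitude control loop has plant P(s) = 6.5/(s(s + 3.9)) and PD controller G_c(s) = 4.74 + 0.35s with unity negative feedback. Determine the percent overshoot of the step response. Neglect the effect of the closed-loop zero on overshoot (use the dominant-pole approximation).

Forward path: (4.74 + 0.35s)·6.5/(s(s+3.9)). The closed-loop characteristic equation is s² + (3.9 + 6.5·0.35)s + 6.5·4.74 = 0.
That is s² + 6.175s + 30.81 = 0, so ω_n = 5.551 rad/s and ζ = 6.175/(2·5.551) = 0.5562.
%OS = 100·exp(−πζ/√(1−ζ²)) = 12.2%.

12.2%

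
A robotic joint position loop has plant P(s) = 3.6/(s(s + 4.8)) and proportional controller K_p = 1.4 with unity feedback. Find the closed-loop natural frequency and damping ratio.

ω_n = 2.24 rad/s, ζ = 1.07

With unity feedback the closed-loop characteristic equation is s² + 4.8s + 1.4·3.6 = s² + 4.8s + 5.04 = 0.
Matching s² + 2ζω_n s + ω_n²: ω_n = √5.04 = 2.245 rad/s and 2ζω_n = 4.8, so ζ = 4.8/(2·2.245) = 1.07.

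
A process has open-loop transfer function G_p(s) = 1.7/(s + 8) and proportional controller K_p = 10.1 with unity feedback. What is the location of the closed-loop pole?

s = -25.17

Closed-loop transfer function: T(s) = K_p·G_p(s)/(1 + K_p·G_p(s)) = 17.17/(s + 8 + 17.17) = 17.17/(s + 25.17).
The closed-loop pole is at s = −25.17.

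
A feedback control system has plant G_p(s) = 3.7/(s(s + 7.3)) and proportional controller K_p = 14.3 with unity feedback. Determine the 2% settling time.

T_s ≈ 1.1 s

Closed-loop characteristic equation: s² + 7.3s + 52.91 = 0, so ω_n = 7.274 rad/s and ζ = 7.3/(2·7.274) = 0.5018.
2% settling time T_s ≈ 4/(ζω_n) = 4/3.65 = 1.1 s.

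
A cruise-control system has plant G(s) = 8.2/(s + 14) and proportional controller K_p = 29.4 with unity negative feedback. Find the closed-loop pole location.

Closed-loop transfer function: T(s) = K_p·G(s)/(1 + K_p·G(s)) = 241.1/(s + 14 + 241.1) = 241.1/(s + 255.1).
The closed-loop pole is at s = −255.1.

s = -255.1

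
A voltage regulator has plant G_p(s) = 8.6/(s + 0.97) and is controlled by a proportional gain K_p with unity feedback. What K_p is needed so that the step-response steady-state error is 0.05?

K_p = 2.14

The loop is type 0, so e_ss(step) = 1/(1 + K_pos) with K_pos = K_p·G_p(0).
G_p(0) = 8.866. Require 1/(1 + K_p·8.866) = 0.05, so 1 + 8.866·K_p = 20.
K_p = (20 − 1)/8.866 = 2.14.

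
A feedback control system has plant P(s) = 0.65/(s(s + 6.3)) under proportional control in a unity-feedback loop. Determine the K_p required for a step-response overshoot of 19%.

K_p = 69.9

From %OS = 100·exp(−πζ/√(1−ζ²)) = 19%, ζ = −ln(0.19)/√(π²+ln²(0.19)) = 0.4673.
Characteristic equation s² + 6.3s + 0.65K_p = 0 gives ζ = 6.3/(2√(0.65K_p)).
Setting ζ = 0.4673: √(0.65K_p) = 6.3/(2·0.4673) = 6.74, so K_p = 45.43/0.65 = 69.9.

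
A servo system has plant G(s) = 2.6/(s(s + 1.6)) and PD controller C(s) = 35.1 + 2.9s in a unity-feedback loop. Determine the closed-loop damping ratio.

Forward path: (35.1 + 2.9s)·2.6/(s(s+1.6)). The closed-loop characteristic equation is s² + (1.6 + 2.6·2.9)s + 2.6·35.1 = 0.
That is s² + 9.14s + 91.26 = 0, so ω_n = 9.553 rad/s and ζ = 9.14/(2·9.553) = 0.4784.

ζ = 0.478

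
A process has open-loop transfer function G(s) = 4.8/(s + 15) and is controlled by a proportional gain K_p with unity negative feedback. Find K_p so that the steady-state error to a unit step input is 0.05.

K_p = 59.4

For a type-0 loop with proportional control, e_ss = 1/(1 + K_p·G(0)).
G(0) = 0.32. Require 1/(1 + K_p·0.32) = 0.05, so 1 + 0.32·K_p = 20.
K_p = (20 − 1)/0.32 = 59.4.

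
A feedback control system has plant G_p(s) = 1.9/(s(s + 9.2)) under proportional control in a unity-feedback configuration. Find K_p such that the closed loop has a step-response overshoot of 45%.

From %OS = 100·exp(−πζ/√(1−ζ²)) = 45%, ζ = −ln(0.45)/√(π²+ln²(0.45)) = 0.2463.
Characteristic equation s² + 9.2s + 1.9K_p = 0 gives ζ = 9.2/(2√(1.9K_p)).
Setting ζ = 0.2463: √(1.9K_p) = 9.2/(2·0.2463) = 18.67, so K_p = 348.7/1.9 = 184.

K_p = 184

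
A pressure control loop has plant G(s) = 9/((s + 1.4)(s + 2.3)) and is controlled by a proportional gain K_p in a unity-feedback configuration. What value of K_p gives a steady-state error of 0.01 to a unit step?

For a type-0 loop with proportional control, e_ss = 1/(1 + K_p·G(0)).
G(0) = 2.795. Require 1/(1 + K_p·2.795) = 0.01, so 1 + 2.795·K_p = 100.
K_p = (100 − 1)/2.795 = 35.4.

K_p = 35.4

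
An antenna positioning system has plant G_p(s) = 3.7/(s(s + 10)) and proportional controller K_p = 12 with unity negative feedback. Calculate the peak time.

Closed-loop characteristic equation: s² + 10s + 44.4 = 0, so ω_n = 6.663 rad/s and ζ = 10/(2·6.663) = 0.7504.
Damped frequency ω_d = ω_n√(1−ζ²) = 4.405 rad/s, so peak time T_p = π/ω_d = 0.713 s.

T_p = 0.713 s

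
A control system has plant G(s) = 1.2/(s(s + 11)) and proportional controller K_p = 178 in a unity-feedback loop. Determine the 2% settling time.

Closed-loop characteristic equation: s² + 11s + 213.6 = 0, so ω_n = 14.62 rad/s and ζ = 11/(2·14.62) = 0.3763.
2% settling time T_s ≈ 4/(ζω_n) = 4/5.5 = 0.727 s.

T_s ≈ 0.727 s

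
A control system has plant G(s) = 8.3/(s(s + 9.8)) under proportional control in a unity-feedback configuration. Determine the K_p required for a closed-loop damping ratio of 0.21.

Closed-loop characteristic equation: s² + 9.8s + K_p·8.3 = 0.
So ω_n = √(8.3K_p) and 2ζω_n = 9.8, giving ζ = 9.8/(2√(8.3K_p)).
Setting ζ = 0.21: √(8.3K_p) = 9.8/(2·0.21) = 23.33, so K_p = 544.4/8.3 = 65.6.

K_p = 65.6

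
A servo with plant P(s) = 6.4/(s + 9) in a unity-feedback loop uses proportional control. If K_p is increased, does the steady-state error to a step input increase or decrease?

The position error constant K_pos = K_p·P(0) grows with K_p, and e_ss = 1/(1+K_pos) falls.

decrease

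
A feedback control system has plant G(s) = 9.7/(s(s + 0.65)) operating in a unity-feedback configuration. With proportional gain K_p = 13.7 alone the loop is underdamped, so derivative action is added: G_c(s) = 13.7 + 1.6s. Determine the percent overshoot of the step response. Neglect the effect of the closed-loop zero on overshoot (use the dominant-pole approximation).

4.55%

Forward path: (13.7 + 1.6s)·9.7/(s(s+0.65)). The closed-loop characteristic equation is s² + (0.65 + 9.7·1.6)s + 9.7·13.7 = 0.
That is s² + 16.17s + 132.9 = 0, so ω_n = 11.53 rad/s and ζ = 16.17/(2·11.53) = 0.7013.
%OS = 100·exp(−πζ/√(1−ζ²)) = 4.55%.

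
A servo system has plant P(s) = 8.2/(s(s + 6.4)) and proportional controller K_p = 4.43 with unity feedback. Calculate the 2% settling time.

T_s ≈ 1.25 s

The closed-loop denominator s² + 6.4s + 36.33 gives ω_n = √36.33 = 6.027 and ζ = 6.4/(2ω_n) = 0.5309.
2% settling time T_s ≈ 4/(ζω_n) = 4/3.2 = 1.25 s.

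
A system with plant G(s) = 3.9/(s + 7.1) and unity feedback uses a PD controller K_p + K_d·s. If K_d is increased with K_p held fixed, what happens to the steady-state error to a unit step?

K_d affects only the transient (the s-coefficient); the DC loop gain, and hence e_ss, depends only on K_p.

unchanged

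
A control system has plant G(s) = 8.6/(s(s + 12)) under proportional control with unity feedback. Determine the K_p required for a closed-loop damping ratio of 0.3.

Closed-loop characteristic equation: s² + 12s + K_p·8.6 = 0.
So ω_n = √(8.6K_p) and 2ζω_n = 12, giving ζ = 12/(2√(8.6K_p)).
Setting ζ = 0.3: √(8.6K_p) = 12/(2·0.3) = 20, so K_p = 400/8.6 = 46.5.

K_p = 46.5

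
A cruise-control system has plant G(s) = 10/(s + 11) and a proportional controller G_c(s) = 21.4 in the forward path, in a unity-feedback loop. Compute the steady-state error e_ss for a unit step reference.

The loop is type 0. Static position error constant K_pos = G_c(0)·G(0) = 21.4·0.9091 = 19.45.
Steady-state error to a unit step: e_ss = 1/(1+K_pos) = 1/20.45 = 0.0489.

0.0489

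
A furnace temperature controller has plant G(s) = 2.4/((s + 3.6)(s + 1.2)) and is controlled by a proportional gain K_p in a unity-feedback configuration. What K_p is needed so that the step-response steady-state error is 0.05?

K_p = 34.2

Steady-state error for a unit step on this type-0 loop is 1/(1 + K_p·G(0)).
G(0) = 0.5556. Require 1/(1 + K_p·0.5556) = 0.05, so 1 + 0.5556·K_p = 20.
K_p = (20 − 1)/0.5556 = 34.2.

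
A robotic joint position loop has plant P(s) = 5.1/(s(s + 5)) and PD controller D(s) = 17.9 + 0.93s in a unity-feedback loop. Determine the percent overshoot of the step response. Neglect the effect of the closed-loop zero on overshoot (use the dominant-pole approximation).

Forward path: (17.9 + 0.93s)·5.1/(s(s+5)). The closed-loop characteristic equation is s² + (5 + 5.1·0.93)s + 5.1·17.9 = 0.
That is s² + 9.743s + 91.29 = 0, so ω_n = 9.555 rad/s and ζ = 9.743/(2·9.555) = 0.5099.
%OS = 100·exp(−πζ/√(1−ζ²)) = 15.5%.

15.5%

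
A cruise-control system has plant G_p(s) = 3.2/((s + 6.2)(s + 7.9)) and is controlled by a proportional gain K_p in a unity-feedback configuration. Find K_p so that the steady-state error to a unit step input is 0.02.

The loop is type 0, so e_ss(step) = 1/(1 + K_pos) with K_pos = K_p·G_p(0).
G_p(0) = 0.06533. Require 1/(1 + K_p·0.06533) = 0.02, so 1 + 0.06533·K_p = 50.
K_p = (50 − 1)/0.06533 = 750.

K_p = 750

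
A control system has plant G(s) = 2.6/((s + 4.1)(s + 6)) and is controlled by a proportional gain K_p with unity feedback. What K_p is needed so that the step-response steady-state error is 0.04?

Steady-state error for a unit step on this type-0 loop is 1/(1 + K_p·G(0)).
G(0) = 0.1057. Require 1/(1 + K_p·0.1057) = 0.04, so 1 + 0.1057·K_p = 25.
K_p = (25 − 1)/0.1057 = 227.

K_p = 227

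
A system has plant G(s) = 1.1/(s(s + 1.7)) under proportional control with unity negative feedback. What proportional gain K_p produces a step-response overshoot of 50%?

From %OS = 100·exp(−πζ/√(1−ζ²)) = 50%, ζ = −ln(0.5)/√(π²+ln²(0.5)) = 0.2155.
Characteristic equation s² + 1.7s + 1.1K_p = 0 gives ζ = 1.7/(2√(1.1K_p)).
Setting ζ = 0.2155: √(1.1K_p) = 1.7/(2·0.2155) = 3.945, so K_p = 15.56/1.1 = 14.1.

K_p = 14.1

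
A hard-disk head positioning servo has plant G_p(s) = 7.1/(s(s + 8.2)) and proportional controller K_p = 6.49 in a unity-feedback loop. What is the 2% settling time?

From 1 + K_pG_p(s) = 0: s² + 8.2s + 46.08 = 0 ⇒ ω_n = 6.788, ζ = 0.604.
2% settling time T_s ≈ 4/(ζω_n) = 4/4.1 = 0.976 s.

T_s ≈ 0.976 s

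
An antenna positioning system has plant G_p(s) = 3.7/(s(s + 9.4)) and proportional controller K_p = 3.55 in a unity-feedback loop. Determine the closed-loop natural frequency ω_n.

ω_n = 3.62 rad/s

1 + K_p·G_p(s) = 0 gives s² + 9.4s + 13.13 = 0.
So ω_n² = 13.13 ⇒ ω_n = 3.624 rad/s, and ζ = 9.4/(2ω_n) = 1.3.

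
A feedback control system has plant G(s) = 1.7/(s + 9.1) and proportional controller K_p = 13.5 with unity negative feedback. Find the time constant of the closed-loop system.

τ = 0.0312 s

Closed-loop transfer function: T(s) = K_p·G(s)/(1 + K_p·G(s)) = 22.95/(s + 9.1 + 22.95) = 22.95/(s + 32.05).
Time constant τ = 1/32.05 = 0.0312 s.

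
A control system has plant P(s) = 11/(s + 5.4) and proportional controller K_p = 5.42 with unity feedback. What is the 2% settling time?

Closed-loop transfer function: T(s) = K_p·P(s)/(1 + K_p·P(s)) = 59.62/(s + 5.4 + 59.62) = 59.62/(s + 65.02).
Time constant τ = 1/65.02 = 0.01538 s, so the 2% settling time is about 4τ = 0.0615 s.

T_s ≈ 0.0615 s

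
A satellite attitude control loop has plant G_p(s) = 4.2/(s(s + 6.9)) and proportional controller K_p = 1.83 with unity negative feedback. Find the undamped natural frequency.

1 + K_p·G_p(s) = 0 gives s² + 6.9s + 7.686 = 0.
Matching s² + 2ζω_n s + ω_n²: ω_n = √7.686 = 2.772 rad/s and 2ζω_n = 6.9, so ζ = 6.9/(2·2.772) = 1.24.

ω_n = 2.77 rad/s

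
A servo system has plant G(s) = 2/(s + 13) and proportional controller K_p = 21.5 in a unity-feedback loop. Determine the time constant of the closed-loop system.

Closed-loop transfer function: T(s) = K_p·G(s)/(1 + K_p·G(s)) = 43/(s + 13 + 43) = 43/(s + 56).
Time constant τ = 1/56 = 0.0179 s.

τ = 0.0179 s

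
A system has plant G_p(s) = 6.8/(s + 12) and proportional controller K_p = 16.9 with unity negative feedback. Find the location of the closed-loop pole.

Closed-loop transfer function: T(s) = K_p·G_p(s)/(1 + K_p·G_p(s)) = 114.9/(s + 12 + 114.9) = 114.9/(s + 126.9).
The closed-loop pole is at s = −126.9.

s = -126.9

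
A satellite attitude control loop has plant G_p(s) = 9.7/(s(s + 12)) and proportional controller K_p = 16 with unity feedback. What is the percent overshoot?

17.8%

The closed-loop denominator s² + 12s + 155.2 gives ω_n = √155.2 = 12.46 and ζ = 12/(2ω_n) = 0.4816.
%OS = 100·exp(−πζ/√(1−ζ²)) = 100·exp(−π·0.4816/√0.768) = 17.8%.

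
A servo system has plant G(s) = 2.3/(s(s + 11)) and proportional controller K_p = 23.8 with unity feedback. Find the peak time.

T_p = 0.635 s

The closed-loop denominator s² + 11s + 54.74 gives ω_n = √54.74 = 7.399 and ζ = 11/(2ω_n) = 0.7434.
Damped frequency ω_d = ω_n√(1−ζ²) = 4.949 rad/s, so peak time T_p = π/ω_d = 0.635 s.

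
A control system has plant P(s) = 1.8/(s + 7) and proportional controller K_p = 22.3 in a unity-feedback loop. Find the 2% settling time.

T_s ≈ 0.0849 s

Closed-loop transfer function: T(s) = K_p·P(s)/(1 + K_p·P(s)) = 40.14/(s + 7 + 40.14) = 40.14/(s + 47.14).
Time constant τ = 1/47.14 = 0.02121 s, so the 2% settling time is about 4τ = 0.0849 s.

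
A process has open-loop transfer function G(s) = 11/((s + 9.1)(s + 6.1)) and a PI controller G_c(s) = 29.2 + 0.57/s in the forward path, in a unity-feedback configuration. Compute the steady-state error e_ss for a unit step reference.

0

The open loop G_c(s)G(s) has a pole at the origin (type 1), so the static position error constant is infinite and e_ss = 1/(1+∞) = 0.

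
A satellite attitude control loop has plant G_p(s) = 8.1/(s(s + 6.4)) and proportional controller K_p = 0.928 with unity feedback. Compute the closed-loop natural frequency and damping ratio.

1 + K_p·G_p(s) = 0 gives s² + 6.4s + 7.517 = 0.
Matching s² + 2ζω_n s + ω_n²: ω_n = √7.517 = 2.742 rad/s and 2ζω_n = 6.4, so ζ = 6.4/(2·2.742) = 1.17.

ω_n = 2.74 rad/s, ζ = 1.17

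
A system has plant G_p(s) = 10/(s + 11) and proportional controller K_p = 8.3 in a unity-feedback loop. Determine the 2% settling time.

T_s ≈ 0.0426 s

Closed-loop transfer function: T(s) = K_p·G_p(s)/(1 + K_p·G_p(s)) = 83/(s + 11 + 83) = 83/(s + 94).
Time constant τ = 1/94 = 0.01064 s, so the 2% settling time is about 4τ = 0.0426 s.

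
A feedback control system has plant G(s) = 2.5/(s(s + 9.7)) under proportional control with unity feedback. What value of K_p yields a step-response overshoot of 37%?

K_p = 103

From %OS = 100·exp(−πζ/√(1−ζ²)) = 37%, ζ = −ln(0.37)/√(π²+ln²(0.37)) = 0.3017.
Characteristic equation s² + 9.7s + 2.5K_p = 0 gives ζ = 9.7/(2√(2.5K_p)).
Setting ζ = 0.3017: √(2.5K_p) = 9.7/(2·0.3017) = 16.07, so K_p = 258.4/2.5 = 103.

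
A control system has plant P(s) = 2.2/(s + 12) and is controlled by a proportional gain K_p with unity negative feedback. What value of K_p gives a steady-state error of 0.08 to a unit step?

K_p = 62.7

For a type-0 loop with proportional control, e_ss = 1/(1 + K_p·P(0)).
P(0) = 0.1833. Require 1/(1 + K_p·0.1833) = 0.08, so 1 + 0.1833·K_p = 12.5.
K_p = (12.5 − 1)/0.1833 = 62.7.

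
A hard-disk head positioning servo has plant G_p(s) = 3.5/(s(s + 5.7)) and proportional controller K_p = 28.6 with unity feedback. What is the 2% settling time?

From 1 + K_pG_p(s) = 0: s² + 5.7s + 100.1 = 0 ⇒ ω_n = 10, ζ = 0.2849.
2% settling time T_s ≈ 4/(ζω_n) = 4/2.85 = 1.4 s.

T_s ≈ 1.4 s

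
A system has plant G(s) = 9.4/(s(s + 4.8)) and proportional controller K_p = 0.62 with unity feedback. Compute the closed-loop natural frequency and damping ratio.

The closed-loop denominator is s(s+4.8) + 0.62·9.4 = s² + 4.8s + 5.828.
Matching s² + 2ζω_n s + ω_n²: ω_n = √5.828 = 2.414 rad/s and 2ζω_n = 4.8, so ζ = 4.8/(2·2.414) = 0.994.

ω_n = 2.41 rad/s, ζ = 0.994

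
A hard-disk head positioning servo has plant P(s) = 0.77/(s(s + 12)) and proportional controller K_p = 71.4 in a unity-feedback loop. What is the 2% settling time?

T_s ≈ 0.667 s

From 1 + K_pP(s) = 0: s² + 12s + 54.98 = 0 ⇒ ω_n = 7.415, ζ = 0.8092.
2% settling time T_s ≈ 4/(ζω_n) = 4/6 = 0.667 s.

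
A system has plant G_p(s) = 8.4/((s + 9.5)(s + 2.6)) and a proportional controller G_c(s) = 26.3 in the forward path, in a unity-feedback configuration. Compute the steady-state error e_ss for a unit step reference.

0.101

The loop is type 0. Static position error constant K_pos = G_c(0)·G_p(0) = 26.3·0.3401 = 8.944.
Steady-state error to a unit step: e_ss = 1/(1+K_pos) = 1/9.944 = 0.101.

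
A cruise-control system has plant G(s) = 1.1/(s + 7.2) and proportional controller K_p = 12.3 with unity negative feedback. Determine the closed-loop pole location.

Closed-loop transfer function: T(s) = K_p·G(s)/(1 + K_p·G(s)) = 13.53/(s + 7.2 + 13.53) = 13.53/(s + 20.73).
The closed-loop pole is at s = −20.73.

s = -20.73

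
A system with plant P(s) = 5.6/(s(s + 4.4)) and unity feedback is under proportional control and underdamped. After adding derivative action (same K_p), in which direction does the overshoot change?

decrease

The derivative term adds K·K_d to the s-coefficient of the characteristic equation, raising 2ζω_n while ω_n is unchanged; ζ increases, so overshoot decreases.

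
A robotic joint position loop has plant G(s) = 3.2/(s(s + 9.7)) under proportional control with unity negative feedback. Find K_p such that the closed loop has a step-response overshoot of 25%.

K_p = 45.1

From %OS = 100·exp(−πζ/√(1−ζ²)) = 25%, ζ = −ln(0.25)/√(π²+ln²(0.25)) = 0.4037.
Characteristic equation s² + 9.7s + 3.2K_p = 0 gives ζ = 9.7/(2√(3.2K_p)).
Setting ζ = 0.4037: √(3.2K_p) = 9.7/(2·0.4037) = 12.01, so K_p = 144.3/3.2 = 45.1.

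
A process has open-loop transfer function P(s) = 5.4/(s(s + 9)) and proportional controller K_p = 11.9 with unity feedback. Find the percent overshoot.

11.9%

From 1 + K_pP(s) = 0: s² + 9s + 64.26 = 0 ⇒ ω_n = 8.016, ζ = 0.5614.
%OS = 100·exp(−πζ/√(1−ζ²)) = 100·exp(−π·0.5614/√0.6849) = 11.9%.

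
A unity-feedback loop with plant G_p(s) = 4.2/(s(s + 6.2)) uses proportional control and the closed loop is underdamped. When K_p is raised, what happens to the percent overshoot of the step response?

ζ = 6.2/(2√(4.2K_p)) decreases as K_p grows; lower damping means more overshoot.

increase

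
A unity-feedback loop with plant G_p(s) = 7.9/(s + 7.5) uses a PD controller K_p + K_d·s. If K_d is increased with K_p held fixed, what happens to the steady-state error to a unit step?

unchanged

At s = 0 the derivative term contributes nothing: C(0) = K_p regardless of K_d, so K_pos = K_p·G_p(0) and e_ss are unchanged.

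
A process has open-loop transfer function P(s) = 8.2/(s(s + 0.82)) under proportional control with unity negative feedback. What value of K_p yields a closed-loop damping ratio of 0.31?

K_p = 0.213

Closed-loop characteristic equation: s² + 0.82s + K_p·8.2 = 0.
So ω_n = √(8.2K_p) and 2ζω_n = 0.82, giving ζ = 0.82/(2√(8.2K_p)).
Setting ζ = 0.31: √(8.2K_p) = 0.82/(2·0.31) = 1.323, so K_p = 1.749/8.2 = 0.213.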